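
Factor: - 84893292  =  -2^2*3^3*11^1*19^1*3761^1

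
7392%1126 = 636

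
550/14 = 275/7 = 39.29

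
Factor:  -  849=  - 3^1*283^1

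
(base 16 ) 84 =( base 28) 4k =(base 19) 6i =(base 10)132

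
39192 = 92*426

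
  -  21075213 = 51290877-72366090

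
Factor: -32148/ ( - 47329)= 2^2*3^2*53^( - 1 ) = 36/53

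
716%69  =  26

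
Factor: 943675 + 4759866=5703541 = 211^1*  27031^1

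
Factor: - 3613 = - 3613^1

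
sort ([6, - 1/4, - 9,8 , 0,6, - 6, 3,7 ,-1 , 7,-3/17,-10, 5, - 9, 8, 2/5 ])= [ - 10 , - 9,-9 , -6 ,-1,-1/4, - 3/17, 0,2/5, 3,5 , 6 , 6,7 , 7,8 , 8 ] 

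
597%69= 45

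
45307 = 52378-7071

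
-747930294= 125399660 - 873329954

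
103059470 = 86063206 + 16996264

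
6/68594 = 3/34297 = 0.00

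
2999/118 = 2999/118 = 25.42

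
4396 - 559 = 3837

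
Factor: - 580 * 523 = -303340=- 2^2*5^1*29^1*523^1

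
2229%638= 315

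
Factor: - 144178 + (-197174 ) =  - 341352 = - 2^3*3^2 * 11^1*431^1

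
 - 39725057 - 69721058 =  - 109446115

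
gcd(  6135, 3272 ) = 409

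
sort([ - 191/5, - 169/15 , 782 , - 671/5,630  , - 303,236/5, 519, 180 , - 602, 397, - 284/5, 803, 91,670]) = [ - 602, - 303, - 671/5 , - 284/5,  -  191/5, - 169/15, 236/5,91, 180,397 , 519 , 630, 670, 782 , 803]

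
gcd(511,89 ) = 1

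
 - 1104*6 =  - 6624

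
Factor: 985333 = 29^1*61^1*  557^1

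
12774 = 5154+7620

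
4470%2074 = 322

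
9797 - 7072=2725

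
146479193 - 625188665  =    -  478709472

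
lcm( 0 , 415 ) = 0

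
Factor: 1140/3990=2/7 = 2^1*7^(-1)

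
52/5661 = 52/5661 = 0.01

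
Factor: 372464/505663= 2^4 *23279^1*505663^( - 1)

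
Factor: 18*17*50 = 2^2 * 3^2*5^2*17^1 = 15300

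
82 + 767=849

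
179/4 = 44 + 3/4 = 44.75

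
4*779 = 3116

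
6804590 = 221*30790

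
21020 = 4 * 5255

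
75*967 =72525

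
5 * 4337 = 21685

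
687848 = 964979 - 277131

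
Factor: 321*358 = 114918 = 2^1*3^1 * 107^1*179^1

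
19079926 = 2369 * 8054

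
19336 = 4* 4834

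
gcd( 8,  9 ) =1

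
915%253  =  156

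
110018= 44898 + 65120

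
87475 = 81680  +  5795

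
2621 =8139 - 5518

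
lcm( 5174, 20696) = 20696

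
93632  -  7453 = 86179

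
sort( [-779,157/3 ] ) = [ - 779, 157/3]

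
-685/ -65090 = 137/13018 = 0.01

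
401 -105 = 296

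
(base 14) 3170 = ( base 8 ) 20516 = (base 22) hdc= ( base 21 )j70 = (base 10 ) 8526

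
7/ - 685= - 1 + 678/685 = - 0.01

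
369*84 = 30996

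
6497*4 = 25988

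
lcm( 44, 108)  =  1188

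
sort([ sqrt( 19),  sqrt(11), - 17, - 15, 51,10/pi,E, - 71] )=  [ - 71, - 17,-15,E,10/pi,sqrt( 11) , sqrt(19),51]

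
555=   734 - 179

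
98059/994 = 98059/994  =  98.65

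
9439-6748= 2691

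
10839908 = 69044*157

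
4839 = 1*4839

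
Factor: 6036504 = 2^3*3^1*97^1*2593^1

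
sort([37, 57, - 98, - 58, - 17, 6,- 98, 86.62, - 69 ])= [ -98, - 98,- 69,  -  58, - 17,6, 37,57, 86.62 ]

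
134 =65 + 69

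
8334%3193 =1948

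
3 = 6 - 3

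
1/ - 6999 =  - 1/6999 = -  0.00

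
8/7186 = 4/3593 =0.00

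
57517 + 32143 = 89660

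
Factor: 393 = 3^1*131^1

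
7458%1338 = 768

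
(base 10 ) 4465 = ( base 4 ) 1011301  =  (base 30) 4sp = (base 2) 1000101110001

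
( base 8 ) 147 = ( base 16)67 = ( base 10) 103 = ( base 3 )10211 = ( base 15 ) 6d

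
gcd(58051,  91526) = 1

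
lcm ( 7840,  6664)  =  133280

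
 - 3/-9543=1/3181  =  0.00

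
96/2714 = 48/1357 = 0.04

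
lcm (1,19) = 19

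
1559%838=721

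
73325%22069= 7118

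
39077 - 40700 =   -  1623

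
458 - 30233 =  - 29775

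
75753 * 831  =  62950743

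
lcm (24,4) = 24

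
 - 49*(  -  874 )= 42826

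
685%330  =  25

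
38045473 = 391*97303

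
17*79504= 1351568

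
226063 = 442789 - 216726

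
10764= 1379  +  9385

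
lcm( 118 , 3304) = 3304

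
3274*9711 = 31793814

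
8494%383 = 68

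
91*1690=153790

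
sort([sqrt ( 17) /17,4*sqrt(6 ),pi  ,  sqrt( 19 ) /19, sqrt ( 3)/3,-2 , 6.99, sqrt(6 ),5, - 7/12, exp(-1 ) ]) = [  -  2 ,-7/12, sqrt( 19)/19, sqrt(17)/17,exp(-1), sqrt( 3 )/3,sqrt( 6), pi, 5, 6.99,4*sqrt( 6 ) ]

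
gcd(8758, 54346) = 58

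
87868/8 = 10983 + 1/2 = 10983.50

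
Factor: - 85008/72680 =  - 2^1*3^1*5^( - 1)*7^1*11^1*79^( - 1 )=- 462/395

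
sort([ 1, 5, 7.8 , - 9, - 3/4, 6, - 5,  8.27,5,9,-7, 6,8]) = [ - 9,- 7, - 5,- 3/4, 1,5,  5, 6,6, 7.8, 8, 8.27,  9 ] 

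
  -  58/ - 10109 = 58/10109 = 0.01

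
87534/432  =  202 + 5/8 = 202.62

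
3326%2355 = 971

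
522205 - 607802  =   - 85597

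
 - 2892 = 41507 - 44399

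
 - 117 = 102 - 219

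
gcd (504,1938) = 6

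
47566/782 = 1399/23 = 60.83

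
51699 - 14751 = 36948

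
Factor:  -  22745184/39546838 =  - 2^4 * 3^1*7^1*11^1*17^1* 181^1*19773419^( - 1 ) = -11372592/19773419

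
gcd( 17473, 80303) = 1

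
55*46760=2571800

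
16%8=0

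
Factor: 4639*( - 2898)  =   - 2^1*3^2 *7^1*23^1*4639^1 = -13443822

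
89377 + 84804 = 174181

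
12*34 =408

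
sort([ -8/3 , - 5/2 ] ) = [ - 8/3, - 5/2] 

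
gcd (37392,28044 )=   9348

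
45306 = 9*5034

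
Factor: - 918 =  -2^1 * 3^3*17^1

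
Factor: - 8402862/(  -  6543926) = 4201431/3271963 = 3^1*13^1*17^1*59^( -1)*6337^1*55457^( -1)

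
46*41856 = 1925376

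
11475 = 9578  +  1897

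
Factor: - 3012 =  - 2^2*3^1*251^1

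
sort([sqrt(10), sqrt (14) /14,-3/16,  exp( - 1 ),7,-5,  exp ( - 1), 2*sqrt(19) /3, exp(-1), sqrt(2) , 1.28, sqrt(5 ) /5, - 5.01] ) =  [ - 5.01,-5 ,-3/16, sqrt(14 )/14,exp(-1),exp(-1),  exp( - 1), sqrt( 5)/5,  1.28,sqrt( 2 ), 2*sqrt(19) /3,sqrt ( 10)  ,  7] 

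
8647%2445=1312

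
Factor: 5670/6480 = 2^( - 3) * 7^1 = 7/8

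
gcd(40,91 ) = 1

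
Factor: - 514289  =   - 514289^1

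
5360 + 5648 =11008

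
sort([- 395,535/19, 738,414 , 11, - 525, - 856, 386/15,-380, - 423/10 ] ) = [-856, - 525, - 395, - 380, - 423/10 , 11,386/15 , 535/19,414 , 738 ]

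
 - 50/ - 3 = 16 + 2/3 = 16.67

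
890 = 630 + 260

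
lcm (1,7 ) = 7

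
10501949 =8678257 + 1823692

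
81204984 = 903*89928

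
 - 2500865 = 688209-3189074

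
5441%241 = 139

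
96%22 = 8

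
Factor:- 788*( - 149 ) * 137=2^2*137^1 * 149^1*197^1= 16085444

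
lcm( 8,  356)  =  712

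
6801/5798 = 1 + 1003/5798 = 1.17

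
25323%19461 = 5862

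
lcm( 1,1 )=1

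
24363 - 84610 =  - 60247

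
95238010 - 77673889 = 17564121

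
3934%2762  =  1172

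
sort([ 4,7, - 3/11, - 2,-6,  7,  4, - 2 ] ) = [-6, - 2,- 2, - 3/11,4 , 4,7, 7 ]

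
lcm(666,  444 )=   1332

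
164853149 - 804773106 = -639919957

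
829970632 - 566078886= 263891746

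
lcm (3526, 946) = 38786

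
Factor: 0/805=0 = 0^1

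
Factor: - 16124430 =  - 2^1*3^1*5^1*7^3*1567^1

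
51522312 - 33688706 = 17833606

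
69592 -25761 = 43831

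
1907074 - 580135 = 1326939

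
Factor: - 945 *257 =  - 242865 = - 3^3*5^1*7^1*257^1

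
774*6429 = 4976046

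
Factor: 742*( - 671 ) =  -2^1 * 7^1*11^1*53^1*61^1= - 497882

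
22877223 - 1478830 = 21398393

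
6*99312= 595872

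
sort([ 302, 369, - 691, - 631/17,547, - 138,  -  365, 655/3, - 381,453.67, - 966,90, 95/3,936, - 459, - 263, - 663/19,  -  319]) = [ - 966, -691, - 459, - 381, - 365, - 319 , - 263, - 138, - 631/17, - 663/19, 95/3, 90,655/3,302, 369, 453.67,547,936]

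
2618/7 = 374 = 374.00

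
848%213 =209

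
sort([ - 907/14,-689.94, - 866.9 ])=[ - 866.9,-689.94 ,  -  907/14] 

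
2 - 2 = 0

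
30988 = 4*7747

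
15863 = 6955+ 8908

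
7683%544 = 67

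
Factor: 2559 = 3^1*853^1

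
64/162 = 32/81 = 0.40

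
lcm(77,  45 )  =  3465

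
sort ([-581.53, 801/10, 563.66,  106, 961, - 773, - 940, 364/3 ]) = [- 940,  -  773, - 581.53,801/10, 106, 364/3, 563.66,961]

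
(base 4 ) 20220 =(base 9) 673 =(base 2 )1000101000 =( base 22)132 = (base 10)552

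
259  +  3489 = 3748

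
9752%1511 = 686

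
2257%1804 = 453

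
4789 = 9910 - 5121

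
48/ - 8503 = -48/8503= -  0.01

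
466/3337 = 466/3337=0.14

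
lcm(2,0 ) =0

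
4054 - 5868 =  - 1814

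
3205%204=145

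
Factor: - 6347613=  - 3^1*17^1*71^1*1753^1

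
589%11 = 6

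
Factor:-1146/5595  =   - 2^1*5^( - 1)* 191^1 * 373^(  -  1) = -  382/1865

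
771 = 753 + 18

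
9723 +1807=11530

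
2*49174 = 98348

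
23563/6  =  23563/6 = 3927.17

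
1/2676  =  1/2676 = 0.00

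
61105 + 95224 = 156329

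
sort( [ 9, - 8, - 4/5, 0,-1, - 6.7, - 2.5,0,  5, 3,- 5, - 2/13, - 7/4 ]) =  [ - 8, -6.7,  -  5,-2.5, - 7/4, - 1, - 4/5, - 2/13,0,  0, 3,5, 9]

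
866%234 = 164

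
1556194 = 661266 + 894928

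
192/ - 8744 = - 24/1093 = - 0.02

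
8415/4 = 8415/4 = 2103.75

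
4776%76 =64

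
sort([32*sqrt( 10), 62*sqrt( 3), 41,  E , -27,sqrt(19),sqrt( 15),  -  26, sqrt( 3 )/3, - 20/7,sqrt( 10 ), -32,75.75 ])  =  [ - 32, - 27, - 26, - 20/7,sqrt( 3) /3, E,  sqrt( 10), sqrt (15),sqrt( 19), 41, 75.75, 32* sqrt( 10 ),62*sqrt( 3)]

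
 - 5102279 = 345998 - 5448277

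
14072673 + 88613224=102685897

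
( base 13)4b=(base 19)36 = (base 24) 2f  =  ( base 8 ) 77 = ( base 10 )63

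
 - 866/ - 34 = 433/17 = 25.47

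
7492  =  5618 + 1874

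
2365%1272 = 1093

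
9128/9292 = 2282/2323 = 0.98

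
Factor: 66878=2^1*7^1*17^1*281^1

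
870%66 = 12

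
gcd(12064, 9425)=377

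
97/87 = 97/87 = 1.11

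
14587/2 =7293 + 1/2 = 7293.50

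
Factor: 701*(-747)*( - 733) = 383833251 = 3^2*83^1*701^1*733^1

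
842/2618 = 421/1309 =0.32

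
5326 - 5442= -116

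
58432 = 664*88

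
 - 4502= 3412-7914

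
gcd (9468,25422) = 6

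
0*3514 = 0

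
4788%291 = 132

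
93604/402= 232+170/201 = 232.85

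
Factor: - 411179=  - 17^1 * 19^2*67^1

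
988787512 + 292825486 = 1281612998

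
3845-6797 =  - 2952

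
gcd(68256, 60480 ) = 864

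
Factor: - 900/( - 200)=9/2 = 2^( - 1)*3^2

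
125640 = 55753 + 69887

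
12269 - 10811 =1458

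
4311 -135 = 4176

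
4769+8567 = 13336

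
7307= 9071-1764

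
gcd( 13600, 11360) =160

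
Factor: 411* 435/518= 2^(-1)*3^2*5^1*7^( - 1 )*29^1*37^( - 1 )*137^1 = 178785/518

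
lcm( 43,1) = 43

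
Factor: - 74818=-2^1*37409^1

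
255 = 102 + 153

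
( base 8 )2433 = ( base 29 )1G2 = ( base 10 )1307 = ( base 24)26b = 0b10100011011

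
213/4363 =213/4363=0.05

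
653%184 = 101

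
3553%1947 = 1606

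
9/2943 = 1/327 = 0.00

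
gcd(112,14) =14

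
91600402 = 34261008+57339394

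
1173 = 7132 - 5959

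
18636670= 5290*3523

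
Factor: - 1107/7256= - 2^( -3) * 3^3*41^1*907^(-1)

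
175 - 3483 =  - 3308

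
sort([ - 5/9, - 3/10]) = [ - 5/9, - 3/10] 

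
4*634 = 2536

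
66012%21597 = 1221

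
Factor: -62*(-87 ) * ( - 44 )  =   - 237336 = - 2^3*3^1 * 11^1*29^1*31^1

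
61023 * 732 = 44668836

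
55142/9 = 55142/9 = 6126.89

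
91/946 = 91/946 = 0.10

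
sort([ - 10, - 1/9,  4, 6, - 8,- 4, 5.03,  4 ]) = [ -10,  -  8, - 4, - 1/9,4,4, 5.03,6]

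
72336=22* 3288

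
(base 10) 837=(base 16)345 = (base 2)1101000101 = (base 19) 261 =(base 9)1130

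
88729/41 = 88729/41 = 2164.12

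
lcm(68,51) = 204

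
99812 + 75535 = 175347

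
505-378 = 127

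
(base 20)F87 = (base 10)6167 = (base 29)79j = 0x1817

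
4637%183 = 62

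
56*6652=372512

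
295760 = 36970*8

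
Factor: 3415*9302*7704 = 2^4*3^2*5^1*107^1*683^1*4651^1 = 244727806320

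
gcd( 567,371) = 7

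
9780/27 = 362+2/9 = 362.22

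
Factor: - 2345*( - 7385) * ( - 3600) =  - 62344170000 = - 2^4 * 3^2 * 5^4 * 7^2*67^1 * 211^1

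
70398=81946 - 11548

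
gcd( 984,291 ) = 3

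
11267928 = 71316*158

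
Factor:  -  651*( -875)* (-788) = - 2^2 *3^1*5^3*7^2*31^1*  197^1  =  - 448864500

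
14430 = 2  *7215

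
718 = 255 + 463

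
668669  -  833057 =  - 164388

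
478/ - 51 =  - 10  +  32/51  =  - 9.37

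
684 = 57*12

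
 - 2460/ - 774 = 3 + 23/129=3.18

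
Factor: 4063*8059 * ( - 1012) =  - 33136641604 = - 2^2*11^1 * 17^1*23^1*239^1* 8059^1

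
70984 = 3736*19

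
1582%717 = 148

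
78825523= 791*99653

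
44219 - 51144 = -6925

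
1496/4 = 374 = 374.00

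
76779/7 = 10968  +  3/7 = 10968.43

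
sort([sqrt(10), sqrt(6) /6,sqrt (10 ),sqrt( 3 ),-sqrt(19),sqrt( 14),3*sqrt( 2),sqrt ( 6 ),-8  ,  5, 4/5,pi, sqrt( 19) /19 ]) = [ - 8 , - sqrt(19) , sqrt( 19)/19,sqrt(6 )/6, 4/5,  sqrt (3),sqrt(6), pi,sqrt(10),sqrt( 10),sqrt( 14), 3*sqrt(2), 5]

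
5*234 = 1170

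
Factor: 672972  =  2^2*3^1*56081^1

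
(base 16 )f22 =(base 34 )3bw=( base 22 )802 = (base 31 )40u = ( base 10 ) 3874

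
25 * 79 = 1975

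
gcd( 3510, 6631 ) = 1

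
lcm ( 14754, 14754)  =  14754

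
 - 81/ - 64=81/64 = 1.27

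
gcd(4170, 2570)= 10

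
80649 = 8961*9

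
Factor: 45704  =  2^3*29^1*197^1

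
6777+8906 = 15683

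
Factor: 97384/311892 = 74/237 = 2^1*3^ (  -  1)*37^1 * 79^(  -  1)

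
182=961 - 779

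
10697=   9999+698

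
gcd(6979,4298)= 7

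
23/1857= 23/1857 = 0.01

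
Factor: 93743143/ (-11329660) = -2^( - 2)*5^( - 1)*13^1 *643^( - 1 )* 881^ ( - 1 )*7211011^1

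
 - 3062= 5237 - 8299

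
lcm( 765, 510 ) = 1530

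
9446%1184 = 1158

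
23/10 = 2 + 3/10 = 2.30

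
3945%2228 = 1717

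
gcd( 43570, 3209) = 1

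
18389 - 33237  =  - 14848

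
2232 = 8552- 6320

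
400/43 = 400/43= 9.30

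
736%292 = 152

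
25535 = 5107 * 5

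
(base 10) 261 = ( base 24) AL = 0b100000101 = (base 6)1113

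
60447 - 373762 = - 313315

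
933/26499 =311/8833 = 0.04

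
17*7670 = 130390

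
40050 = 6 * 6675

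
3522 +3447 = 6969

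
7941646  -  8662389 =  - 720743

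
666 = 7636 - 6970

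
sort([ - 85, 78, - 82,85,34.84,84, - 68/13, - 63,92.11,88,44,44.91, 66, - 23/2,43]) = [ - 85, - 82, - 63, - 23/2, - 68/13, 34.84, 43, 44,44.91, 66, 78,84,85,  88,92.11]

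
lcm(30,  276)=1380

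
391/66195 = 391/66195 = 0.01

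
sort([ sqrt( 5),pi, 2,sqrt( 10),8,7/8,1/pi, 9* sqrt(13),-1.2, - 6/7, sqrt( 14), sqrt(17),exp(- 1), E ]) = [-1.2, -6/7 , 1/pi,exp(-1), 7/8, 2,sqrt( 5),  E, pi , sqrt( 10),sqrt(14),sqrt( 17),8, 9*sqrt( 13) ] 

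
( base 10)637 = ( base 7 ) 1600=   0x27d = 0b1001111101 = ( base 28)ML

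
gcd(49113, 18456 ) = 3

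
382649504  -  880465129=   -  497815625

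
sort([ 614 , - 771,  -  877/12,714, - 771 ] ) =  [ - 771, -771, - 877/12 , 614,714] 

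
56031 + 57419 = 113450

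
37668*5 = 188340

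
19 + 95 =114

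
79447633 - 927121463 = -847673830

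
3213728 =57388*56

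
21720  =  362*60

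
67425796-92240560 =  - 24814764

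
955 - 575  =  380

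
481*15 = 7215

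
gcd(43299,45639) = 9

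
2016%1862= 154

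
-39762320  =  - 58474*680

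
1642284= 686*2394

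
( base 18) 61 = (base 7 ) 214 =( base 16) 6d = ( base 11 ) 9a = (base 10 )109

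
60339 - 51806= 8533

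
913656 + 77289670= 78203326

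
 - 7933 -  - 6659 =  - 1274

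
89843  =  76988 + 12855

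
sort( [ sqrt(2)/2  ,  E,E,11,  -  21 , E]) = [ - 21, sqrt (2)/2,E, E,E,11]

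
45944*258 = 11853552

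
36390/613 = 36390/613 = 59.36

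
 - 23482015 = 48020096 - 71502111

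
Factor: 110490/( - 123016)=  - 55245/61508 = -2^(  -  2 )*3^1*5^1 * 29^1*127^1*15377^(  -  1) 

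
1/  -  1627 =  - 1 + 1626/1627 = -0.00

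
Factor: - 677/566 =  - 2^(-1)*283^( - 1 )*677^1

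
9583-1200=8383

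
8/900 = 2/225 = 0.01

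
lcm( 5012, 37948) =265636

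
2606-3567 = - 961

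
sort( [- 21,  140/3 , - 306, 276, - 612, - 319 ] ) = [ - 612, - 319 ,- 306,  -  21,  140/3,276]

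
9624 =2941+6683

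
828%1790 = 828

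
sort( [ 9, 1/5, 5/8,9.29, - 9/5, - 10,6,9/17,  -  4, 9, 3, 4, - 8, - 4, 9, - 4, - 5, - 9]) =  [ -10, - 9, - 8  , - 5,-4, - 4, - 4, - 9/5, 1/5, 9/17, 5/8, 3,4, 6, 9, 9, 9,  9.29]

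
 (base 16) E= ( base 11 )13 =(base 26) e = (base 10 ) 14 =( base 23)E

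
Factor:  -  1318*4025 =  - 5304950  =  - 2^1* 5^2*7^1*23^1 * 659^1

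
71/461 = 71/461 = 0.15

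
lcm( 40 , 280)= 280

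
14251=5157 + 9094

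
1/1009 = 1/1009 = 0.00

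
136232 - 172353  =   - 36121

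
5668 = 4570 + 1098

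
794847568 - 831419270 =-36571702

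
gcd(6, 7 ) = 1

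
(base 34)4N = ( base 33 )4r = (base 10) 159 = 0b10011111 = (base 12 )113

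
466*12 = 5592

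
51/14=51/14= 3.64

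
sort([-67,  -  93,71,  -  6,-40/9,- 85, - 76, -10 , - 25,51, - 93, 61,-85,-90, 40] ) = [ - 93,  -  93, - 90, - 85, - 85, - 76,-67,- 25, - 10,  -  6,  -  40/9 , 40, 51,61,  71]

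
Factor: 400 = 2^4 * 5^2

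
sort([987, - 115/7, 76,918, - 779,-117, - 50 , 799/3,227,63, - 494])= [-779 , - 494,- 117,- 50,- 115/7, 63, 76,227,799/3, 918, 987]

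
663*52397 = 34739211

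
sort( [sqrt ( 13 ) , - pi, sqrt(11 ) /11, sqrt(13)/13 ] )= [ - pi,sqrt( 13)/13, sqrt (11 ) /11,sqrt( 13) ] 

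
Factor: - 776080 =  - 2^4*5^1 * 89^1*109^1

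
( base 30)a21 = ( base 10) 9061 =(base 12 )52b1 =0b10001101100101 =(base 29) amd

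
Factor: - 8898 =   -  2^1*3^1*1483^1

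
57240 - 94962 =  - 37722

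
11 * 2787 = 30657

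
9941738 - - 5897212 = 15838950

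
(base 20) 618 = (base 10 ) 2428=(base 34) 23e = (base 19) 6DF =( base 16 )97C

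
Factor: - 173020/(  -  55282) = 410/131 = 2^1*5^1*41^1*131^( - 1 )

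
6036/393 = 15+ 47/131  =  15.36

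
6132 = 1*6132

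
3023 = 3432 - 409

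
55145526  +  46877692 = 102023218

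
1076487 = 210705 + 865782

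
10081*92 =927452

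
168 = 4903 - 4735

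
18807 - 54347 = -35540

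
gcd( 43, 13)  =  1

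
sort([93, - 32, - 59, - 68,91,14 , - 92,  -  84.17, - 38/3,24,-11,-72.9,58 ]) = [ - 92, - 84.17, - 72.9,-68, - 59, - 32, - 38/3, - 11,14,24,  58, 91, 93 ] 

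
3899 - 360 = 3539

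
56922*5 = 284610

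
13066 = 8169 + 4897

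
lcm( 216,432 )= 432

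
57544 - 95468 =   -  37924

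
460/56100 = 23/2805 = 0.01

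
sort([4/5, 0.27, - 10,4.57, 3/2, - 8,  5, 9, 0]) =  [-10, -8, 0 , 0.27, 4/5,3/2,  4.57, 5, 9]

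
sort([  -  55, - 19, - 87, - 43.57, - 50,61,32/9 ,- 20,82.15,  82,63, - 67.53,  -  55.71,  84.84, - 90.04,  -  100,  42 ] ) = [-100, - 90.04, - 87,  -  67.53, - 55.71, - 55, -50,  -  43.57, - 20, - 19,32/9,42, 61, 63,  82 , 82.15,84.84]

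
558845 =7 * 79835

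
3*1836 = 5508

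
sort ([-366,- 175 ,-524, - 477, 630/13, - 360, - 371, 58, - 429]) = [ -524, -477, - 429, - 371,-366, - 360, - 175, 630/13, 58 ]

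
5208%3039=2169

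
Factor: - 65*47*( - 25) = 76375 = 5^3* 13^1*47^1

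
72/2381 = 72/2381 = 0.03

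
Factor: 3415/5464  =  2^(-3 )*5^1 = 5/8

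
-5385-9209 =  - 14594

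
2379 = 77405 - 75026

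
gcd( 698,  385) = 1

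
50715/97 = 522 + 81/97= 522.84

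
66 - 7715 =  - 7649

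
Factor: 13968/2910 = 24/5 = 2^3*3^1*5^( - 1) 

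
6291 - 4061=2230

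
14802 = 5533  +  9269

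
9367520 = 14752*635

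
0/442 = 0 =0.00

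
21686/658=1549/47= 32.96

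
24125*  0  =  0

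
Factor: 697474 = 2^1 * 61^1*5717^1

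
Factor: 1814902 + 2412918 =4227820 = 2^2*5^1* 137^1*1543^1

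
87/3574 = 87/3574  =  0.02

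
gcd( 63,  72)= 9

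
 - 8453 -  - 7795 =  -658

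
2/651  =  2/651 = 0.00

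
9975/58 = 171 + 57/58 = 171.98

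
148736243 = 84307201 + 64429042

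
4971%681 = 204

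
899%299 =2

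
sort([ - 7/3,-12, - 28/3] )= [-12, - 28/3 ,  -  7/3 ]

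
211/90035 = 211/90035=0.00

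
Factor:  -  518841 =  - 3^2 *57649^1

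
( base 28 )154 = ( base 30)10s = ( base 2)1110100000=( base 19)2AG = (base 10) 928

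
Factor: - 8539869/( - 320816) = 2^( - 4 ) * 3^1*13^1*20051^( - 1 )*218971^1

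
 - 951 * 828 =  -787428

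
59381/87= 682 + 47/87 = 682.54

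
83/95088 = 83/95088 = 0.00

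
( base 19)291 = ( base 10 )894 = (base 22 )1ie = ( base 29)11o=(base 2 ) 1101111110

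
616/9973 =616/9973 = 0.06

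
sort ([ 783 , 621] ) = [ 621, 783 ]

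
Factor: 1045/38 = 2^ ( - 1)*5^1*11^1  =  55/2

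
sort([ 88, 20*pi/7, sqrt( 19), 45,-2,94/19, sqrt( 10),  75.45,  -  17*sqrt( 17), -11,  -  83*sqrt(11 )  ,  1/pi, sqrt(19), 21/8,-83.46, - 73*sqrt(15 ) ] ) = [-73*sqrt( 15),-83*sqrt( 11), - 83.46,-17*sqrt( 17 ), - 11,-2 , 1/pi, 21/8, sqrt(10 ),  sqrt( 19), sqrt(19),94/19, 20*pi/7,45,75.45, 88 ]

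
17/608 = 17/608= 0.03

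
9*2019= 18171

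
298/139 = 2+20/139 = 2.14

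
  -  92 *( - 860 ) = 79120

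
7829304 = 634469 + 7194835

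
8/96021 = 8/96021  =  0.00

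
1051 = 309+742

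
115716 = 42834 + 72882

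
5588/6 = 2794/3 = 931.33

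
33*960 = 31680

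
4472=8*559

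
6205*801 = 4970205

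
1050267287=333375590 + 716891697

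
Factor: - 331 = - 331^1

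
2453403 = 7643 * 321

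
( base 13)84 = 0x6C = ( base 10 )108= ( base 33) 39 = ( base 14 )7a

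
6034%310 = 144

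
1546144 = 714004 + 832140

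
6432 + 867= 7299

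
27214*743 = 20220002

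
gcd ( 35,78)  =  1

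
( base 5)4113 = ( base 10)533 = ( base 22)125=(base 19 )191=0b1000010101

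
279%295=279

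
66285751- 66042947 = 242804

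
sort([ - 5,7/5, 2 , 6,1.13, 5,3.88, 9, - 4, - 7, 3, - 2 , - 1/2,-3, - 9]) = [-9, - 7, - 5, - 4,  -  3 ,-2, - 1/2, 1.13,7/5, 2, 3, 3.88,5, 6, 9] 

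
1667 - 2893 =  - 1226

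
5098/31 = 5098/31 =164.45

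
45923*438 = 20114274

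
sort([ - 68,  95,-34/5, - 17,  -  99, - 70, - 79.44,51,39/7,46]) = [ - 99, - 79.44, - 70, - 68,-17, - 34/5,39/7,46, 51, 95]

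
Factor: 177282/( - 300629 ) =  - 378/641 = - 2^1 * 3^3 *7^1*641^ ( - 1)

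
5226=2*2613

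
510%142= 84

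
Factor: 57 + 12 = 3^1*23^1 = 69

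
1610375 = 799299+811076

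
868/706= 434/353 = 1.23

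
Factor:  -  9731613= -3^1*31^1*269^1*389^1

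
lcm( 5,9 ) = 45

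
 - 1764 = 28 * ( - 63)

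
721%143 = 6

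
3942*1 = 3942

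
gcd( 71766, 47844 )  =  23922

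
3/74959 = 3/74959 = 0.00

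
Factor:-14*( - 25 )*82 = 2^2 * 5^2*7^1*41^1 =28700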